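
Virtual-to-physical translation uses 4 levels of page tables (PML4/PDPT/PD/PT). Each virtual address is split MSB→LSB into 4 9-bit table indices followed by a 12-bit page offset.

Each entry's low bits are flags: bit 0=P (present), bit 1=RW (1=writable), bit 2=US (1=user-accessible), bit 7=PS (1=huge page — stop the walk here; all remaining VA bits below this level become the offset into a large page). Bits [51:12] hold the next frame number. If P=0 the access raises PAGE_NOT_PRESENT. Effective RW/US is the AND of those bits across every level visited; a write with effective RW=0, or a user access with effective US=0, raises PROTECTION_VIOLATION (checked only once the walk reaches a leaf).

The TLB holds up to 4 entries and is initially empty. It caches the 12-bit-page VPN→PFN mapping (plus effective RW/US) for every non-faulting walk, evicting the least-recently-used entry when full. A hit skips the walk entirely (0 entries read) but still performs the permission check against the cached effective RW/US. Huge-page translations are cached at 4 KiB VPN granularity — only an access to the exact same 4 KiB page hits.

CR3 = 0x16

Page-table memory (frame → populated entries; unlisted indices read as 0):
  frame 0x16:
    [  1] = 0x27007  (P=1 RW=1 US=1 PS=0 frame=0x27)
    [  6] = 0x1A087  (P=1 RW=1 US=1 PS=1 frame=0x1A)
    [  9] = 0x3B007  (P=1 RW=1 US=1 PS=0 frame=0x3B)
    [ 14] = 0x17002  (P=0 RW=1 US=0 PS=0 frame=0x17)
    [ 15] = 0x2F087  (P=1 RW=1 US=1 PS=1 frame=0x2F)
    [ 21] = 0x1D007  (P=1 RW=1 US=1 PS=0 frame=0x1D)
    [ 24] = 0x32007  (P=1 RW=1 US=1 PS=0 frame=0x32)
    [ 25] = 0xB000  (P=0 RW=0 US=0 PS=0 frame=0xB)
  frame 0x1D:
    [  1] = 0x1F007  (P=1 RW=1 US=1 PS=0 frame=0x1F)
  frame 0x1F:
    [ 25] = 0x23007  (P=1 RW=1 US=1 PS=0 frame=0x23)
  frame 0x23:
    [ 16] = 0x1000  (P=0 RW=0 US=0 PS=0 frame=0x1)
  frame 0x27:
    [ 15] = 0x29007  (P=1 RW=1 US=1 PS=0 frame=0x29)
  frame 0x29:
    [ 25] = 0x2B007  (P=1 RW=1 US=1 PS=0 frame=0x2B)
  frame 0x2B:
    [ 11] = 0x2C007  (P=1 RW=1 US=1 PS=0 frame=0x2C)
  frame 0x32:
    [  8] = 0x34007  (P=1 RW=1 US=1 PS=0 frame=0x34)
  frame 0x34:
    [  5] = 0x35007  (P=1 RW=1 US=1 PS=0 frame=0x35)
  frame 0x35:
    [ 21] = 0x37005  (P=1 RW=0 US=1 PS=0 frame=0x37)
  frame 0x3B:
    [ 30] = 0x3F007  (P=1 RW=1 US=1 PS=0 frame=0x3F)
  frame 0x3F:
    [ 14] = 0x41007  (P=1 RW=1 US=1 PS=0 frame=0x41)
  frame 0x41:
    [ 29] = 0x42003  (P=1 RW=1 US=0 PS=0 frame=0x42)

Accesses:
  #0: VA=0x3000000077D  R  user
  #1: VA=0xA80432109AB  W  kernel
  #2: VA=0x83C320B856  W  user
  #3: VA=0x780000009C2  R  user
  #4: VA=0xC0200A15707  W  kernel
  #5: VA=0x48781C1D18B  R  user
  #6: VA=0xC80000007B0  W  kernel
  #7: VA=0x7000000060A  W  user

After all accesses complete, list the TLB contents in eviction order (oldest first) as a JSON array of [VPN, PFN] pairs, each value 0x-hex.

Trace:
#0 VA=0x3000000077D (r,user):
  L0: frame=0x16 idx=6 entry=0x1A087 [P=1 RW=1 US=1 PS=1]
  → PA=0x1A77D (huge @L0)  (1 entries read)
#1 VA=0xA80432109AB (w,kernel):
  L0: frame=0x16 idx=21 entry=0x1D007 [P=1 RW=1 US=1 PS=0]
  L1: frame=0x1D idx=1 entry=0x1F007 [P=1 RW=1 US=1 PS=0]
  L2: frame=0x1F idx=25 entry=0x23007 [P=1 RW=1 US=1 PS=0]
  L3: frame=0x23 idx=16 entry=0x1000 [P=0 RW=0 US=0 PS=0]
  → PAGE_NOT_PRESENT  (4 entries read)
#2 VA=0x83C320B856 (w,user):
  L0: frame=0x16 idx=1 entry=0x27007 [P=1 RW=1 US=1 PS=0]
  L1: frame=0x27 idx=15 entry=0x29007 [P=1 RW=1 US=1 PS=0]
  L2: frame=0x29 idx=25 entry=0x2B007 [P=1 RW=1 US=1 PS=0]
  L3: frame=0x2B idx=11 entry=0x2C007 [P=1 RW=1 US=1 PS=0]
  → PA=0x2C856  (4 entries read)
#3 VA=0x780000009C2 (r,user):
  L0: frame=0x16 idx=15 entry=0x2F087 [P=1 RW=1 US=1 PS=1]
  → PA=0x2F9C2 (huge @L0)  (1 entries read)
#4 VA=0xC0200A15707 (w,kernel):
  L0: frame=0x16 idx=24 entry=0x32007 [P=1 RW=1 US=1 PS=0]
  L1: frame=0x32 idx=8 entry=0x34007 [P=1 RW=1 US=1 PS=0]
  L2: frame=0x34 idx=5 entry=0x35007 [P=1 RW=1 US=1 PS=0]
  L3: frame=0x35 idx=21 entry=0x37005 [P=1 RW=0 US=1 PS=0]
  → PROTECTION_VIOLATION  (4 entries read)
#5 VA=0x48781C1D18B (r,user):
  L0: frame=0x16 idx=9 entry=0x3B007 [P=1 RW=1 US=1 PS=0]
  L1: frame=0x3B idx=30 entry=0x3F007 [P=1 RW=1 US=1 PS=0]
  L2: frame=0x3F idx=14 entry=0x41007 [P=1 RW=1 US=1 PS=0]
  L3: frame=0x41 idx=29 entry=0x42003 [P=1 RW=1 US=0 PS=0]
  → PROTECTION_VIOLATION  (4 entries read)
#6 VA=0xC80000007B0 (w,kernel):
  L0: frame=0x16 idx=25 entry=0xB000 [P=0 RW=0 US=0 PS=0]
  → PAGE_NOT_PRESENT  (1 entries read)
#7 VA=0x7000000060A (w,user):
  L0: frame=0x16 idx=14 entry=0x17002 [P=0 RW=1 US=0 PS=0]
  → PAGE_NOT_PRESENT  (1 entries read)

TLB: [["0x30000000", "0x1A"], ["0x83C320B", "0x2C"], ["0x78000000", "0x2F"]]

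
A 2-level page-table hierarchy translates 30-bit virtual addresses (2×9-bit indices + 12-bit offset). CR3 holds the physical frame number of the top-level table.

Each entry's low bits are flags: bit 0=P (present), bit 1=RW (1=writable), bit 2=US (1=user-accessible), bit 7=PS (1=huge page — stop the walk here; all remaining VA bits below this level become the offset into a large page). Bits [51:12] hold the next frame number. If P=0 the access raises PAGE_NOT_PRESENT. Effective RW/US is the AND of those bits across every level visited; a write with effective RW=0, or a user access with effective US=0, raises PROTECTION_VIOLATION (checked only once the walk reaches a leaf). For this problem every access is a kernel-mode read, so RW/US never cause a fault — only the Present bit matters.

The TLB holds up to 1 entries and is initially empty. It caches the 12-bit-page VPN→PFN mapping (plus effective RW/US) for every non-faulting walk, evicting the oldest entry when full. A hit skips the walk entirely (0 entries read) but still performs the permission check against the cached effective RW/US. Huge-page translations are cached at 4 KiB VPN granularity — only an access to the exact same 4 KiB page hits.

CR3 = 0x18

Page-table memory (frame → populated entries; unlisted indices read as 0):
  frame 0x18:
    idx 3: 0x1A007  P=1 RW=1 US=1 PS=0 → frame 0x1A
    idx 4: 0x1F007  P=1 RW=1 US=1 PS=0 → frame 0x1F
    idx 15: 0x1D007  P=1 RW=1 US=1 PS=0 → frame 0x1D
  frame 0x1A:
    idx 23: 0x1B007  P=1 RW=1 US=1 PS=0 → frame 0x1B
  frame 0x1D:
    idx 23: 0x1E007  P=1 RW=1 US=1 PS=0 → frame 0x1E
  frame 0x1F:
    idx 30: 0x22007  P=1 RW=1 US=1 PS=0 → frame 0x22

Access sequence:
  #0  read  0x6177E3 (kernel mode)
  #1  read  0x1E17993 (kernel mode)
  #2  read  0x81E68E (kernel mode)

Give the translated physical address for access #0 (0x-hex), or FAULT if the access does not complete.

Trace:
#0 VA=0x6177E3 (r,kernel):
  [0] read 0x18 idx=3: raw=0x1A007 flags P=1 W=1 U=1 S=0
  [1] read 0x1A idx=23: raw=0x1B007 flags P=1 W=1 U=1 S=0
  ✓ 0x1B7E3  — 2 lookups
#1 VA=0x1E17993 (r,kernel):
  [0] read 0x18 idx=15: raw=0x1D007 flags P=1 W=1 U=1 S=0
  [1] read 0x1D idx=23: raw=0x1E007 flags P=1 W=1 U=1 S=0
  ✓ 0x1E993  — 2 lookups
#2 VA=0x81E68E (r,kernel):
  [0] read 0x18 idx=4: raw=0x1F007 flags P=1 W=1 U=1 S=0
  [1] read 0x1F idx=30: raw=0x22007 flags P=1 W=1 U=1 S=0
  ✓ 0x2268E  — 2 lookups

Access #0 PA: 0x1B7E3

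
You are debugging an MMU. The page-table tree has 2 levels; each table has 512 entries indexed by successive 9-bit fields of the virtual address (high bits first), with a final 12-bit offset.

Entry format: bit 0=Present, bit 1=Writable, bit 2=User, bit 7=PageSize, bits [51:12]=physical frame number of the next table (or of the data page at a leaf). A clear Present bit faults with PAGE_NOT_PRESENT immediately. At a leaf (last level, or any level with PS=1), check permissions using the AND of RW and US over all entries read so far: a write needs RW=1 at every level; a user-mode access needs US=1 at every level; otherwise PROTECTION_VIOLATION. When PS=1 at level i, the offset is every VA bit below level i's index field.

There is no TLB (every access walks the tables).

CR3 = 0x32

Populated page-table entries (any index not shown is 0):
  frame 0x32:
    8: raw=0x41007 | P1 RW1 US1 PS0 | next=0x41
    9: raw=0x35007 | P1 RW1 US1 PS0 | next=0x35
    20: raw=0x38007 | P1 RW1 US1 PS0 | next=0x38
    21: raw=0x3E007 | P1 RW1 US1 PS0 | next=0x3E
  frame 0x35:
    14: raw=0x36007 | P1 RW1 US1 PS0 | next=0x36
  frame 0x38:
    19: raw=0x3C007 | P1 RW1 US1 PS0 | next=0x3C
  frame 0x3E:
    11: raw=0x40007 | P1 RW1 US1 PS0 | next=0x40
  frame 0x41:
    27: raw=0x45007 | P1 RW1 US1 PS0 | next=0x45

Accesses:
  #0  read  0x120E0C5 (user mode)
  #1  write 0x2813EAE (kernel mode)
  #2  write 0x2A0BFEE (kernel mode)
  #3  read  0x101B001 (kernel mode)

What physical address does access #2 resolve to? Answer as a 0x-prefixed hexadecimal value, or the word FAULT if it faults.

Per-access translation:
#0 VA=0x120E0C5 (r,user):
  lvl0: tbl 0x32, slot 9 ⇒ 0x35007 (P1/RW1/US1/PS0)
  lvl1: tbl 0x35, slot 14 ⇒ 0x36007 (P1/RW1/US1/PS0)
  ⇒ phys 0x360C5  [2 reads]
#1 VA=0x2813EAE (w,kernel):
  lvl0: tbl 0x32, slot 20 ⇒ 0x38007 (P1/RW1/US1/PS0)
  lvl1: tbl 0x38, slot 19 ⇒ 0x3C007 (P1/RW1/US1/PS0)
  ⇒ phys 0x3CEAE  [2 reads]
#2 VA=0x2A0BFEE (w,kernel):
  lvl0: tbl 0x32, slot 21 ⇒ 0x3E007 (P1/RW1/US1/PS0)
  lvl1: tbl 0x3E, slot 11 ⇒ 0x40007 (P1/RW1/US1/PS0)
  ⇒ phys 0x40FEE  [2 reads]
#3 VA=0x101B001 (r,kernel):
  lvl0: tbl 0x32, slot 8 ⇒ 0x41007 (P1/RW1/US1/PS0)
  lvl1: tbl 0x41, slot 27 ⇒ 0x45007 (P1/RW1/US1/PS0)
  ⇒ phys 0x45001  [2 reads]

Access #2 PA: 0x40FEE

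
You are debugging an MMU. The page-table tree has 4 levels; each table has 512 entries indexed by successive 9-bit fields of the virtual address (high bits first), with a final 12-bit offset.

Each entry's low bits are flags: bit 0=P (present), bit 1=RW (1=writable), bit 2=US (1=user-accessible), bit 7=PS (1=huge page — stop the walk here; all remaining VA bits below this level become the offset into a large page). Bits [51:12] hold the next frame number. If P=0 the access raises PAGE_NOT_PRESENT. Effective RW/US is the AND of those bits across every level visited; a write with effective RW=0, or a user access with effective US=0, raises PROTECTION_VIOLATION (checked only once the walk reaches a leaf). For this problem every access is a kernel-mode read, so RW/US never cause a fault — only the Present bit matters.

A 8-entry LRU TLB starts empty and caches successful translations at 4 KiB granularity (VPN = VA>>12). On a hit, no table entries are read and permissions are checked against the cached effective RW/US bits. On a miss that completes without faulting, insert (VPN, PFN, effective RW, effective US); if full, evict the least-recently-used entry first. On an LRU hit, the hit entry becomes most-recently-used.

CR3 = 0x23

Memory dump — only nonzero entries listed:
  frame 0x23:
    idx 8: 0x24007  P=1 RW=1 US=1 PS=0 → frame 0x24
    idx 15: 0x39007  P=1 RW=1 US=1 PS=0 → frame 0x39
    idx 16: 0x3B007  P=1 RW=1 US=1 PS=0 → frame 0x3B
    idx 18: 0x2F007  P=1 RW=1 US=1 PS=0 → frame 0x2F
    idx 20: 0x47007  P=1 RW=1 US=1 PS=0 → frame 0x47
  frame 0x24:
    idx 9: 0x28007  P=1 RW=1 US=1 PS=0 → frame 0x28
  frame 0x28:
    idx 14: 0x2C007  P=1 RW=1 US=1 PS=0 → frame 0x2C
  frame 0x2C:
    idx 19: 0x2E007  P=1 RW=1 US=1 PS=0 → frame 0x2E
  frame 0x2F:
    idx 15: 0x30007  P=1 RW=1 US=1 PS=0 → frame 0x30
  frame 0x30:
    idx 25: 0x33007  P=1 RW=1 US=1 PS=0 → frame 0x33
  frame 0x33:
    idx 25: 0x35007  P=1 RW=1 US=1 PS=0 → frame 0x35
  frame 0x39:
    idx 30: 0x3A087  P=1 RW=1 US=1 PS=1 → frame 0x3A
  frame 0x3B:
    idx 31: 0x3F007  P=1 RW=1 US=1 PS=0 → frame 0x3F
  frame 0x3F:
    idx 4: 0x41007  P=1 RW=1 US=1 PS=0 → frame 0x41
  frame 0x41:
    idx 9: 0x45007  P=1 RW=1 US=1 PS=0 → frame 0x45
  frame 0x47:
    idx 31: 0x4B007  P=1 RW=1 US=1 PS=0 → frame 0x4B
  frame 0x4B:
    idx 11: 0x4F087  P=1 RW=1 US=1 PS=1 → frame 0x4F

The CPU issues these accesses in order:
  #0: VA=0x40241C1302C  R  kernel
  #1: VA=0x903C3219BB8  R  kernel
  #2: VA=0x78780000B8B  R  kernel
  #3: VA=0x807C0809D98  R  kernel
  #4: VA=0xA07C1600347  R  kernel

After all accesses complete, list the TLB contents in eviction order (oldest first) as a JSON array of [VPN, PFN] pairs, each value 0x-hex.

Trace:
#0 VA=0x40241C1302C (r,kernel):
  L0: frame=0x23 idx=8 entry=0x24007 [P=1 RW=1 US=1 PS=0]
  L1: frame=0x24 idx=9 entry=0x28007 [P=1 RW=1 US=1 PS=0]
  L2: frame=0x28 idx=14 entry=0x2C007 [P=1 RW=1 US=1 PS=0]
  L3: frame=0x2C idx=19 entry=0x2E007 [P=1 RW=1 US=1 PS=0]
  ⇒ phys 0x2E02C  [4 reads]
#1 VA=0x903C3219BB8 (r,kernel):
  L0: frame=0x23 idx=18 entry=0x2F007 [P=1 RW=1 US=1 PS=0]
  L1: frame=0x2F idx=15 entry=0x30007 [P=1 RW=1 US=1 PS=0]
  L2: frame=0x30 idx=25 entry=0x33007 [P=1 RW=1 US=1 PS=0]
  L3: frame=0x33 idx=25 entry=0x35007 [P=1 RW=1 US=1 PS=0]
  ⇒ phys 0x35BB8  [4 reads]
#2 VA=0x78780000B8B (r,kernel):
  L0: frame=0x23 idx=15 entry=0x39007 [P=1 RW=1 US=1 PS=0]
  L1: frame=0x39 idx=30 entry=0x3A087 [P=1 RW=1 US=1 PS=1]
  ⇒ phys 0x3AB8B (huge @L1)  [2 reads]
#3 VA=0x807C0809D98 (r,kernel):
  L0: frame=0x23 idx=16 entry=0x3B007 [P=1 RW=1 US=1 PS=0]
  L1: frame=0x3B idx=31 entry=0x3F007 [P=1 RW=1 US=1 PS=0]
  L2: frame=0x3F idx=4 entry=0x41007 [P=1 RW=1 US=1 PS=0]
  L3: frame=0x41 idx=9 entry=0x45007 [P=1 RW=1 US=1 PS=0]
  ⇒ phys 0x45D98  [4 reads]
#4 VA=0xA07C1600347 (r,kernel):
  L0: frame=0x23 idx=20 entry=0x47007 [P=1 RW=1 US=1 PS=0]
  L1: frame=0x47 idx=31 entry=0x4B007 [P=1 RW=1 US=1 PS=0]
  L2: frame=0x4B idx=11 entry=0x4F087 [P=1 RW=1 US=1 PS=1]
  ⇒ phys 0x4F347 (huge @L2)  [3 reads]

TLB: [["0x40241C13", "0x2E"], ["0x903C3219", "0x35"], ["0x78780000", "0x3A"], ["0x807C0809", "0x45"], ["0xA07C1600", "0x4F"]]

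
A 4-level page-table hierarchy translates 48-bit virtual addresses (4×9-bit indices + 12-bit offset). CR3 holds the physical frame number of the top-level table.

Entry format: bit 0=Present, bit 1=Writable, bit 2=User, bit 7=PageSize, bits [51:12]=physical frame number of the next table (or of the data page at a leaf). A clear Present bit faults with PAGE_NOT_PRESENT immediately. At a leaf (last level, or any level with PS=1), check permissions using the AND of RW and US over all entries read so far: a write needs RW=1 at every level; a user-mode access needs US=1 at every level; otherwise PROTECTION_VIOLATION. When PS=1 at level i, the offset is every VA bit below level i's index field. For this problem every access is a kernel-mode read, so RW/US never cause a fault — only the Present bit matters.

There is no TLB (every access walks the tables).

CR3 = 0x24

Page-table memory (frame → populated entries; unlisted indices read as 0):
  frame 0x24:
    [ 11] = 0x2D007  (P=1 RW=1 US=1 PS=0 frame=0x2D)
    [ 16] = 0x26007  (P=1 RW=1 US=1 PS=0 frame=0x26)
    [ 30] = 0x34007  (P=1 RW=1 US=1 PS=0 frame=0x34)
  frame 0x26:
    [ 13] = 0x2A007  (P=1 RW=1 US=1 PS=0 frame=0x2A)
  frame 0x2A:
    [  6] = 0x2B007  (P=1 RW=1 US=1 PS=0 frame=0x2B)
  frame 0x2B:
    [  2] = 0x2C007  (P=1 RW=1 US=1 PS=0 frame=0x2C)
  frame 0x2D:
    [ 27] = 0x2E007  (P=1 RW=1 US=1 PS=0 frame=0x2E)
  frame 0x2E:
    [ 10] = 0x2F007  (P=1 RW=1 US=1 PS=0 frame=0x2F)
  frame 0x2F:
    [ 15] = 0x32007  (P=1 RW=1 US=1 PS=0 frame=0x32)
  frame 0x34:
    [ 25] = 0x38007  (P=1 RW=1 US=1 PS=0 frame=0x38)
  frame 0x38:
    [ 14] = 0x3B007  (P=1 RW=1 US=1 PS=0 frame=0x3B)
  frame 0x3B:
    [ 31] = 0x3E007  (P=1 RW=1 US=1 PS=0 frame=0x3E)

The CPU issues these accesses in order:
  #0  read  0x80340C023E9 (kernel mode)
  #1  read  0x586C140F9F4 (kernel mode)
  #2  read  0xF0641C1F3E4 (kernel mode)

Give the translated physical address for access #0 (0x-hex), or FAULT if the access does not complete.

Trace:
#0 VA=0x80340C023E9 (r,kernel):
  L0 @0x24[16] → 0x26007  P=1,RW=1,US=1,PS=0
  L1 @0x26[13] → 0x2A007  P=1,RW=1,US=1,PS=0
  L2 @0x2A[6] → 0x2B007  P=1,RW=1,US=1,PS=0
  L3 @0x2B[2] → 0x2C007  P=1,RW=1,US=1,PS=0
  ⇒ phys 0x2C3E9  [4 reads]
#1 VA=0x586C140F9F4 (r,kernel):
  L0 @0x24[11] → 0x2D007  P=1,RW=1,US=1,PS=0
  L1 @0x2D[27] → 0x2E007  P=1,RW=1,US=1,PS=0
  L2 @0x2E[10] → 0x2F007  P=1,RW=1,US=1,PS=0
  L3 @0x2F[15] → 0x32007  P=1,RW=1,US=1,PS=0
  ⇒ phys 0x329F4  [4 reads]
#2 VA=0xF0641C1F3E4 (r,kernel):
  L0 @0x24[30] → 0x34007  P=1,RW=1,US=1,PS=0
  L1 @0x34[25] → 0x38007  P=1,RW=1,US=1,PS=0
  L2 @0x38[14] → 0x3B007  P=1,RW=1,US=1,PS=0
  L3 @0x3B[31] → 0x3E007  P=1,RW=1,US=1,PS=0
  ⇒ phys 0x3E3E4  [4 reads]

Access #0 PA: 0x2C3E9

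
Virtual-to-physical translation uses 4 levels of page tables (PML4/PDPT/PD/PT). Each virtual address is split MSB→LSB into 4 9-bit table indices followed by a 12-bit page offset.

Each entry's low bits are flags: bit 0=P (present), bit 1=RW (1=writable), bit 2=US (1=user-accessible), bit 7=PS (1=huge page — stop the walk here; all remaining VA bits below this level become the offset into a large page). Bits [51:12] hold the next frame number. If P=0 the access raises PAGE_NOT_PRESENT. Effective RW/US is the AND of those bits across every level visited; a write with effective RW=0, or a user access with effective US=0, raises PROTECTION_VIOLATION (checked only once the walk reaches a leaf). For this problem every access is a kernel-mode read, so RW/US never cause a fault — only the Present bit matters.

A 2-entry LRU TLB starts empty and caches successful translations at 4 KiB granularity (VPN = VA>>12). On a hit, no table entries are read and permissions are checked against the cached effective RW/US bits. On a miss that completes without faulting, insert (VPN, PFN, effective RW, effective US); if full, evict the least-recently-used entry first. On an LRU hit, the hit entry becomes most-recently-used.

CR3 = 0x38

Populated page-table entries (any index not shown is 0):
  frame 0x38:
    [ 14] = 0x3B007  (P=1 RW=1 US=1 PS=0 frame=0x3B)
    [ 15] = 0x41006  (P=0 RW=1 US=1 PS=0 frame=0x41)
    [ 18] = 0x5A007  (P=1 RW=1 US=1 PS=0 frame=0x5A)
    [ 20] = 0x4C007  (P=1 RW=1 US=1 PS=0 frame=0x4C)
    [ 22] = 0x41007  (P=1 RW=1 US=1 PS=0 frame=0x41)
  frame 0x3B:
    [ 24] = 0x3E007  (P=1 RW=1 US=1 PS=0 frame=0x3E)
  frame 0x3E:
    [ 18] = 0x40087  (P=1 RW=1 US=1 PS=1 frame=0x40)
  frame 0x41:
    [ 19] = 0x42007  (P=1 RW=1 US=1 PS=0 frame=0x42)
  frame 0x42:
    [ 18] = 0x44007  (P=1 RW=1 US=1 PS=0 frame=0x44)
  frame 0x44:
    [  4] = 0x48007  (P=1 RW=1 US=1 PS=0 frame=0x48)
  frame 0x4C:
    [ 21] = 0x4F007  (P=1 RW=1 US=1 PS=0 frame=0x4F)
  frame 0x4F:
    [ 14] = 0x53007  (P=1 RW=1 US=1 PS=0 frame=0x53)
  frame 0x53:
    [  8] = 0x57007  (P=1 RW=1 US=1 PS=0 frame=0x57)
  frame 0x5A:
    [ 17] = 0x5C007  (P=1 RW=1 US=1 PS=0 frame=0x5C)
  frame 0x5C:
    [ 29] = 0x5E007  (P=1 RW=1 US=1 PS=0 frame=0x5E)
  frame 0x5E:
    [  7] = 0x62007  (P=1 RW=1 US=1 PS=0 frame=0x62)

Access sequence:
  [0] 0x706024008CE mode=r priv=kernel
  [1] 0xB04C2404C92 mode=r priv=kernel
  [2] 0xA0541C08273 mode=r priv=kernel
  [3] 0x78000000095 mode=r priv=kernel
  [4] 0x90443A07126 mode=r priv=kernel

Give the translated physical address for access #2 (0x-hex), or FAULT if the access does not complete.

Trace:
#0 VA=0x706024008CE (r,kernel):
  lvl0: tbl 0x38, slot 14 ⇒ 0x3B007 (P1/RW1/US1/PS0)
  lvl1: tbl 0x3B, slot 24 ⇒ 0x3E007 (P1/RW1/US1/PS0)
  lvl2: tbl 0x3E, slot 18 ⇒ 0x40087 (P1/RW1/US1/PS1)
  ✓ 0x408CE (huge @L2)  — 3 lookups
#1 VA=0xB04C2404C92 (r,kernel):
  lvl0: tbl 0x38, slot 22 ⇒ 0x41007 (P1/RW1/US1/PS0)
  lvl1: tbl 0x41, slot 19 ⇒ 0x42007 (P1/RW1/US1/PS0)
  lvl2: tbl 0x42, slot 18 ⇒ 0x44007 (P1/RW1/US1/PS0)
  lvl3: tbl 0x44, slot 4 ⇒ 0x48007 (P1/RW1/US1/PS0)
  ✓ 0x48C92  — 4 lookups
#2 VA=0xA0541C08273 (r,kernel):
  lvl0: tbl 0x38, slot 20 ⇒ 0x4C007 (P1/RW1/US1/PS0)
  lvl1: tbl 0x4C, slot 21 ⇒ 0x4F007 (P1/RW1/US1/PS0)
  lvl2: tbl 0x4F, slot 14 ⇒ 0x53007 (P1/RW1/US1/PS0)
  lvl3: tbl 0x53, slot 8 ⇒ 0x57007 (P1/RW1/US1/PS0)
  ✓ 0x57273  — 4 lookups
#3 VA=0x78000000095 (r,kernel):
  lvl0: tbl 0x38, slot 15 ⇒ 0x41006 (P0/RW1/US1/PS0)
  → PAGE_NOT_PRESENT  (1 entries read)
#4 VA=0x90443A07126 (r,kernel):
  lvl0: tbl 0x38, slot 18 ⇒ 0x5A007 (P1/RW1/US1/PS0)
  lvl1: tbl 0x5A, slot 17 ⇒ 0x5C007 (P1/RW1/US1/PS0)
  lvl2: tbl 0x5C, slot 29 ⇒ 0x5E007 (P1/RW1/US1/PS0)
  lvl3: tbl 0x5E, slot 7 ⇒ 0x62007 (P1/RW1/US1/PS0)
  ✓ 0x62126  — 4 lookups

Access #2 PA: 0x57273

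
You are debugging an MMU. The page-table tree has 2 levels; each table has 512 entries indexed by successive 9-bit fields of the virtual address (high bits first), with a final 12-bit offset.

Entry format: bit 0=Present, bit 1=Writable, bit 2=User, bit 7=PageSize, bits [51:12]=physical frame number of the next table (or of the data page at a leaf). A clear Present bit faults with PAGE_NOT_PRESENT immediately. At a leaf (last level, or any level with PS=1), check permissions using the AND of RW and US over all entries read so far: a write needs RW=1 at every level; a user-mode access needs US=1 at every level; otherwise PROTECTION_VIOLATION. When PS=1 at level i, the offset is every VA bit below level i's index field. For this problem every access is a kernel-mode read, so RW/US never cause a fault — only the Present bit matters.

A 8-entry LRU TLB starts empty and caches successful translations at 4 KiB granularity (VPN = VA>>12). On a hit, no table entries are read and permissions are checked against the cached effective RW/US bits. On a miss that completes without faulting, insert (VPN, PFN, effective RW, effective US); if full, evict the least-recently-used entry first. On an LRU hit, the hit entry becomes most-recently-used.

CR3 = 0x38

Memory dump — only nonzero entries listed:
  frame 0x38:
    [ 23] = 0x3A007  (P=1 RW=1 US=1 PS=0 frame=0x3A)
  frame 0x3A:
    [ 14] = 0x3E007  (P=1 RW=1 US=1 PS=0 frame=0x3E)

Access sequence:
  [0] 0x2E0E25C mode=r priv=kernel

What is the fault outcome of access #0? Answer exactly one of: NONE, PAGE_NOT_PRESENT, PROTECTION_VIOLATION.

Per-access translation:
#0 VA=0x2E0E25C (r,kernel):
  L0 @0x38[23] → 0x3A007  P=1,RW=1,US=1,PS=0
  L1 @0x3A[14] → 0x3E007  P=1,RW=1,US=1,PS=0
  → PA=0x3E25C  (2 entries read)

Access #0 fault: NONE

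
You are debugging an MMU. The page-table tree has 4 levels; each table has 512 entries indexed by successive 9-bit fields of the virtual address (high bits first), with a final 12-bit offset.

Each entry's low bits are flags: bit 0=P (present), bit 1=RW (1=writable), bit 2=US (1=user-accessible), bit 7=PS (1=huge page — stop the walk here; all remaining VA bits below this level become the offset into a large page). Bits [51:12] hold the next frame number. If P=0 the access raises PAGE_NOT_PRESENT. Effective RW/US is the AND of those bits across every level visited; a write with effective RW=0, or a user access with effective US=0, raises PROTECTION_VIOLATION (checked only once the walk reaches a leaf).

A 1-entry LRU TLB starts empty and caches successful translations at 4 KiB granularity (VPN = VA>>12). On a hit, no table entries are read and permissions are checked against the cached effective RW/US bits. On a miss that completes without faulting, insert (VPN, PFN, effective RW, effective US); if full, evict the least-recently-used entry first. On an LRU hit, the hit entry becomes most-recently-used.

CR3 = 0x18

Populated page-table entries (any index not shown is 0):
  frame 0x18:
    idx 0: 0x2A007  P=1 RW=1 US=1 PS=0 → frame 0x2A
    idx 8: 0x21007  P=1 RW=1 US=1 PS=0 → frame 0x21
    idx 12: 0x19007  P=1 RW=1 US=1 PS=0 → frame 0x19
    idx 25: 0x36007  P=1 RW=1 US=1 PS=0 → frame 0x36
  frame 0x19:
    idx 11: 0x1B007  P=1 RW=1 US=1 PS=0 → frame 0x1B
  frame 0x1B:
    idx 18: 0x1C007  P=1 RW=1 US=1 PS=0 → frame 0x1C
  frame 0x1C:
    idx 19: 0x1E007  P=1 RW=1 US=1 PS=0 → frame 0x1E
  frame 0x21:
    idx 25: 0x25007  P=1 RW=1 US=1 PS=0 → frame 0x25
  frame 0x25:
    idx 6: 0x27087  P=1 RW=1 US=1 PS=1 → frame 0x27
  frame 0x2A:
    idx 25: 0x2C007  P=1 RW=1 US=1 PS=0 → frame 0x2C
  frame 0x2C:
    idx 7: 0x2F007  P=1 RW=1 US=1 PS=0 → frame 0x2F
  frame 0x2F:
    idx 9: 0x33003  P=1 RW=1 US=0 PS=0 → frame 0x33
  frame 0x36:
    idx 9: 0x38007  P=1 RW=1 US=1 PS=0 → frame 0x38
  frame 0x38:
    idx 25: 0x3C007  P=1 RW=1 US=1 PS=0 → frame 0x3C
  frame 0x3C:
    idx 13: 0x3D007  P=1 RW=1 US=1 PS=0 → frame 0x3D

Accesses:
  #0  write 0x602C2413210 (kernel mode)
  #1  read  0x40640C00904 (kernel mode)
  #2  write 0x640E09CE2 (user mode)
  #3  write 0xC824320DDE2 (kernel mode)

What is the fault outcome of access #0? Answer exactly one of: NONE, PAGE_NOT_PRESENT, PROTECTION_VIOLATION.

Walk each access:
#0 VA=0x602C2413210 (w,kernel):
  lvl0: tbl 0x18, slot 12 ⇒ 0x19007 (P1/RW1/US1/PS0)
  lvl1: tbl 0x19, slot 11 ⇒ 0x1B007 (P1/RW1/US1/PS0)
  lvl2: tbl 0x1B, slot 18 ⇒ 0x1C007 (P1/RW1/US1/PS0)
  lvl3: tbl 0x1C, slot 19 ⇒ 0x1E007 (P1/RW1/US1/PS0)
  → PA=0x1E210  (4 entries read)
#1 VA=0x40640C00904 (r,kernel):
  lvl0: tbl 0x18, slot 8 ⇒ 0x21007 (P1/RW1/US1/PS0)
  lvl1: tbl 0x21, slot 25 ⇒ 0x25007 (P1/RW1/US1/PS0)
  lvl2: tbl 0x25, slot 6 ⇒ 0x27087 (P1/RW1/US1/PS1)
  → PA=0x27904 (huge @L2)  (3 entries read)
#2 VA=0x640E09CE2 (w,user):
  lvl0: tbl 0x18, slot 0 ⇒ 0x2A007 (P1/RW1/US1/PS0)
  lvl1: tbl 0x2A, slot 25 ⇒ 0x2C007 (P1/RW1/US1/PS0)
  lvl2: tbl 0x2C, slot 7 ⇒ 0x2F007 (P1/RW1/US1/PS0)
  lvl3: tbl 0x2F, slot 9 ⇒ 0x33003 (P1/RW1/US0/PS0)
  ⇒ fault: PROTECTION_VIOLATION  — 4 lookups
#3 VA=0xC824320DDE2 (w,kernel):
  lvl0: tbl 0x18, slot 25 ⇒ 0x36007 (P1/RW1/US1/PS0)
  lvl1: tbl 0x36, slot 9 ⇒ 0x38007 (P1/RW1/US1/PS0)
  lvl2: tbl 0x38, slot 25 ⇒ 0x3C007 (P1/RW1/US1/PS0)
  lvl3: tbl 0x3C, slot 13 ⇒ 0x3D007 (P1/RW1/US1/PS0)
  → PA=0x3DDE2  (4 entries read)

Access #0 fault: NONE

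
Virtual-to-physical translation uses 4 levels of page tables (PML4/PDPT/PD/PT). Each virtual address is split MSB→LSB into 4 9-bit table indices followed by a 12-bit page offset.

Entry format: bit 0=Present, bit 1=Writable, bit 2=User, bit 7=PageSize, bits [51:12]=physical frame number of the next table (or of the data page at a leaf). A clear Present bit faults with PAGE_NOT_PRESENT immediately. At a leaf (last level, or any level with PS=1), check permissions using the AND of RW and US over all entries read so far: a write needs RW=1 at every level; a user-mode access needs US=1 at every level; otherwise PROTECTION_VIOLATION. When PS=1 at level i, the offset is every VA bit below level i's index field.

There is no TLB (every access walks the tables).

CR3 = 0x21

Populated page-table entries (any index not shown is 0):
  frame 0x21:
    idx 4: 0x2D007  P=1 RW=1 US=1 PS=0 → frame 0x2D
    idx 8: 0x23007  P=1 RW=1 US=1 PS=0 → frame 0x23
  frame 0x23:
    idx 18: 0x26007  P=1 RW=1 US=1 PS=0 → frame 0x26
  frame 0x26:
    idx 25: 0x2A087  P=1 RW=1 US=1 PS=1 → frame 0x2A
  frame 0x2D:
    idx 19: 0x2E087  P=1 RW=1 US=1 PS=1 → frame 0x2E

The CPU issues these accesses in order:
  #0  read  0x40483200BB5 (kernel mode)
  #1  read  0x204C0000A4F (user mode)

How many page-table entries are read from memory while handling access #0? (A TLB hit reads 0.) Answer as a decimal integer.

Walk each access:
#0 VA=0x40483200BB5 (r,kernel):
  lvl0: tbl 0x21, slot 8 ⇒ 0x23007 (P1/RW1/US1/PS0)
  lvl1: tbl 0x23, slot 18 ⇒ 0x26007 (P1/RW1/US1/PS0)
  lvl2: tbl 0x26, slot 25 ⇒ 0x2A087 (P1/RW1/US1/PS1)
  ⇒ phys 0x2ABB5 (huge @L2)  [3 reads]
#1 VA=0x204C0000A4F (r,user):
  lvl0: tbl 0x21, slot 4 ⇒ 0x2D007 (P1/RW1/US1/PS0)
  lvl1: tbl 0x2D, slot 19 ⇒ 0x2E087 (P1/RW1/US1/PS1)
  ⇒ phys 0x2EA4F (huge @L1)  [2 reads]

Entries read for #0: 3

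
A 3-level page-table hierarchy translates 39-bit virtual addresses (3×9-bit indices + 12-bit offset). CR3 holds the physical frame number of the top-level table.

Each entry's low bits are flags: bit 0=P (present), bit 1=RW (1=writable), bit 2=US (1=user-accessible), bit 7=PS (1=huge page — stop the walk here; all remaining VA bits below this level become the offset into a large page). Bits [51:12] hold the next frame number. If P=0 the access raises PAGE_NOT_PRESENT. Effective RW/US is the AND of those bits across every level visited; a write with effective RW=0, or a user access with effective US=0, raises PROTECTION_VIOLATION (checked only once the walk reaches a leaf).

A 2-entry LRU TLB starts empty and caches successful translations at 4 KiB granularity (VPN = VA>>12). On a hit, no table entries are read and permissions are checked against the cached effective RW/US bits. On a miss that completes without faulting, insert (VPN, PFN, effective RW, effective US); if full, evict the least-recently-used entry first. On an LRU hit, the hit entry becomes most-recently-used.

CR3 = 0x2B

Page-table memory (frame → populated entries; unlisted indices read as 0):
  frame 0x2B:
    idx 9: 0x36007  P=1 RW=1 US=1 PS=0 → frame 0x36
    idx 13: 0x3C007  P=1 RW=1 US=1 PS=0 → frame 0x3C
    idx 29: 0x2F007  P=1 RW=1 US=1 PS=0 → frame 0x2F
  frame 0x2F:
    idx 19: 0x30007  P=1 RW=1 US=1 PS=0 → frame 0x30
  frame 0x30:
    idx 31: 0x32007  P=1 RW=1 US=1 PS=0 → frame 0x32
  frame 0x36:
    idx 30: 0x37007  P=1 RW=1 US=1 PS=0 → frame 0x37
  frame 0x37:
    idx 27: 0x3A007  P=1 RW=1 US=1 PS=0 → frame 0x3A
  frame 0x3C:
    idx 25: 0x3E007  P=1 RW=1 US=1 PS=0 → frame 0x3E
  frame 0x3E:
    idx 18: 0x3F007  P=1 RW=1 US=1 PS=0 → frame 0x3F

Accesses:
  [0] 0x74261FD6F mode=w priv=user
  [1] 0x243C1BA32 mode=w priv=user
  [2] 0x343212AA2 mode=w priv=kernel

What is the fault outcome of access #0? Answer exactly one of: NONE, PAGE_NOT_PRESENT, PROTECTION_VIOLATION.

Per-access translation:
#0 VA=0x74261FD6F (w,user):
  L0: frame=0x2B idx=29 entry=0x2F007 [P=1 RW=1 US=1 PS=0]
  L1: frame=0x2F idx=19 entry=0x30007 [P=1 RW=1 US=1 PS=0]
  L2: frame=0x30 idx=31 entry=0x32007 [P=1 RW=1 US=1 PS=0]
  → PA=0x32D6F  (3 entries read)
#1 VA=0x243C1BA32 (w,user):
  L0: frame=0x2B idx=9 entry=0x36007 [P=1 RW=1 US=1 PS=0]
  L1: frame=0x36 idx=30 entry=0x37007 [P=1 RW=1 US=1 PS=0]
  L2: frame=0x37 idx=27 entry=0x3A007 [P=1 RW=1 US=1 PS=0]
  → PA=0x3AA32  (3 entries read)
#2 VA=0x343212AA2 (w,kernel):
  L0: frame=0x2B idx=13 entry=0x3C007 [P=1 RW=1 US=1 PS=0]
  L1: frame=0x3C idx=25 entry=0x3E007 [P=1 RW=1 US=1 PS=0]
  L2: frame=0x3E idx=18 entry=0x3F007 [P=1 RW=1 US=1 PS=0]
  → PA=0x3FAA2  (3 entries read)

Access #0 fault: NONE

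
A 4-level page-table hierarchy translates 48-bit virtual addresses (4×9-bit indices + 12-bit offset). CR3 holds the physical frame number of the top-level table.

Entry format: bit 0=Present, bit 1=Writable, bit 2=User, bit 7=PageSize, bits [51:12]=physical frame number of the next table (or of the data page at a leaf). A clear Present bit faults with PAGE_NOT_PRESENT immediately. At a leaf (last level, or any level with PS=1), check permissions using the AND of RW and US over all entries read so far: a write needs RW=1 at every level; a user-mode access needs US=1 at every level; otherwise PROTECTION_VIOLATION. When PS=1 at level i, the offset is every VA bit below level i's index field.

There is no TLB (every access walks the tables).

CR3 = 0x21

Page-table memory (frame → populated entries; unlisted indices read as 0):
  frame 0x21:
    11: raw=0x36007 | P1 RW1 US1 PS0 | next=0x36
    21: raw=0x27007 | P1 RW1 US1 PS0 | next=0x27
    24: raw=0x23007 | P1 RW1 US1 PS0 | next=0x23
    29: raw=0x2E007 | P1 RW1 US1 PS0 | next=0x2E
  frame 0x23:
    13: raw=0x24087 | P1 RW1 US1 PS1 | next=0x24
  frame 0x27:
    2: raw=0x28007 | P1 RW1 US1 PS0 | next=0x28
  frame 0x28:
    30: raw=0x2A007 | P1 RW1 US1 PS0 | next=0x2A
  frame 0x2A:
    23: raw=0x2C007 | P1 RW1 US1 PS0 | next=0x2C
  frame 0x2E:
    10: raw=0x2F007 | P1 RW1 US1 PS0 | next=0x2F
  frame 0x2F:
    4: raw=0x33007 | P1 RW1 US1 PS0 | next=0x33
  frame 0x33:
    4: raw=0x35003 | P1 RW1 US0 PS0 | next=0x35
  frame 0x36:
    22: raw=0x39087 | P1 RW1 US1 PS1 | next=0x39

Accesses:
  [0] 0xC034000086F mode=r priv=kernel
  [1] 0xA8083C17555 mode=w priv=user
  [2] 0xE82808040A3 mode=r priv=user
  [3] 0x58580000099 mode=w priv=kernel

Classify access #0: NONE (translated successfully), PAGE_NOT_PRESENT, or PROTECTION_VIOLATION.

Per-access translation:
#0 VA=0xC034000086F (r,kernel):
  L0: frame=0x21 idx=24 entry=0x23007 [P=1 RW=1 US=1 PS=0]
  L1: frame=0x23 idx=13 entry=0x24087 [P=1 RW=1 US=1 PS=1]
  → PA=0x2486F (huge @L1)  (2 entries read)
#1 VA=0xA8083C17555 (w,user):
  L0: frame=0x21 idx=21 entry=0x27007 [P=1 RW=1 US=1 PS=0]
  L1: frame=0x27 idx=2 entry=0x28007 [P=1 RW=1 US=1 PS=0]
  L2: frame=0x28 idx=30 entry=0x2A007 [P=1 RW=1 US=1 PS=0]
  L3: frame=0x2A idx=23 entry=0x2C007 [P=1 RW=1 US=1 PS=0]
  → PA=0x2C555  (4 entries read)
#2 VA=0xE82808040A3 (r,user):
  L0: frame=0x21 idx=29 entry=0x2E007 [P=1 RW=1 US=1 PS=0]
  L1: frame=0x2E idx=10 entry=0x2F007 [P=1 RW=1 US=1 PS=0]
  L2: frame=0x2F idx=4 entry=0x33007 [P=1 RW=1 US=1 PS=0]
  L3: frame=0x33 idx=4 entry=0x35003 [P=1 RW=1 US=0 PS=0]
  → PROTECTION_VIOLATION  (4 entries read)
#3 VA=0x58580000099 (w,kernel):
  L0: frame=0x21 idx=11 entry=0x36007 [P=1 RW=1 US=1 PS=0]
  L1: frame=0x36 idx=22 entry=0x39087 [P=1 RW=1 US=1 PS=1]
  → PA=0x39099 (huge @L1)  (2 entries read)

Access #0 fault: NONE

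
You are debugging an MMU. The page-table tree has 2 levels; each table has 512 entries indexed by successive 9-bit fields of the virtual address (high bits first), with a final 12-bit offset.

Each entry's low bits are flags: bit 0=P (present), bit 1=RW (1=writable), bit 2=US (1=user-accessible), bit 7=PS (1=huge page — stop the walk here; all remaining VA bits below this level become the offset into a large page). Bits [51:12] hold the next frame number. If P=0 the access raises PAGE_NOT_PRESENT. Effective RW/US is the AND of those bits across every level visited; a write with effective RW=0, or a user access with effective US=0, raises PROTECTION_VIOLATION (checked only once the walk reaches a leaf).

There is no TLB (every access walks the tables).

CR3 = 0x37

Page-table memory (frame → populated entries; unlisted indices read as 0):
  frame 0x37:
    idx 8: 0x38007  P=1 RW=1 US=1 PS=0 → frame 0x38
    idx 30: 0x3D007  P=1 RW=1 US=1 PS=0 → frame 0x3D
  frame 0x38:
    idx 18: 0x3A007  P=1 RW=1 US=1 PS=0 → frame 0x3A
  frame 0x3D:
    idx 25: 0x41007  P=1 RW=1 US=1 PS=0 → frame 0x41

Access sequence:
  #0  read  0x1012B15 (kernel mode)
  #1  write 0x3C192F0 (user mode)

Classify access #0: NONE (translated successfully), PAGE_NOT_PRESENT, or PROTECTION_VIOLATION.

Per-access translation:
#0 VA=0x1012B15 (r,kernel):
  [0] read 0x37 idx=8: raw=0x38007 flags P=1 W=1 U=1 S=0
  [1] read 0x38 idx=18: raw=0x3A007 flags P=1 W=1 U=1 S=0
  → PA=0x3AB15  (2 entries read)
#1 VA=0x3C192F0 (w,user):
  [0] read 0x37 idx=30: raw=0x3D007 flags P=1 W=1 U=1 S=0
  [1] read 0x3D idx=25: raw=0x41007 flags P=1 W=1 U=1 S=0
  → PA=0x412F0  (2 entries read)

Access #0 fault: NONE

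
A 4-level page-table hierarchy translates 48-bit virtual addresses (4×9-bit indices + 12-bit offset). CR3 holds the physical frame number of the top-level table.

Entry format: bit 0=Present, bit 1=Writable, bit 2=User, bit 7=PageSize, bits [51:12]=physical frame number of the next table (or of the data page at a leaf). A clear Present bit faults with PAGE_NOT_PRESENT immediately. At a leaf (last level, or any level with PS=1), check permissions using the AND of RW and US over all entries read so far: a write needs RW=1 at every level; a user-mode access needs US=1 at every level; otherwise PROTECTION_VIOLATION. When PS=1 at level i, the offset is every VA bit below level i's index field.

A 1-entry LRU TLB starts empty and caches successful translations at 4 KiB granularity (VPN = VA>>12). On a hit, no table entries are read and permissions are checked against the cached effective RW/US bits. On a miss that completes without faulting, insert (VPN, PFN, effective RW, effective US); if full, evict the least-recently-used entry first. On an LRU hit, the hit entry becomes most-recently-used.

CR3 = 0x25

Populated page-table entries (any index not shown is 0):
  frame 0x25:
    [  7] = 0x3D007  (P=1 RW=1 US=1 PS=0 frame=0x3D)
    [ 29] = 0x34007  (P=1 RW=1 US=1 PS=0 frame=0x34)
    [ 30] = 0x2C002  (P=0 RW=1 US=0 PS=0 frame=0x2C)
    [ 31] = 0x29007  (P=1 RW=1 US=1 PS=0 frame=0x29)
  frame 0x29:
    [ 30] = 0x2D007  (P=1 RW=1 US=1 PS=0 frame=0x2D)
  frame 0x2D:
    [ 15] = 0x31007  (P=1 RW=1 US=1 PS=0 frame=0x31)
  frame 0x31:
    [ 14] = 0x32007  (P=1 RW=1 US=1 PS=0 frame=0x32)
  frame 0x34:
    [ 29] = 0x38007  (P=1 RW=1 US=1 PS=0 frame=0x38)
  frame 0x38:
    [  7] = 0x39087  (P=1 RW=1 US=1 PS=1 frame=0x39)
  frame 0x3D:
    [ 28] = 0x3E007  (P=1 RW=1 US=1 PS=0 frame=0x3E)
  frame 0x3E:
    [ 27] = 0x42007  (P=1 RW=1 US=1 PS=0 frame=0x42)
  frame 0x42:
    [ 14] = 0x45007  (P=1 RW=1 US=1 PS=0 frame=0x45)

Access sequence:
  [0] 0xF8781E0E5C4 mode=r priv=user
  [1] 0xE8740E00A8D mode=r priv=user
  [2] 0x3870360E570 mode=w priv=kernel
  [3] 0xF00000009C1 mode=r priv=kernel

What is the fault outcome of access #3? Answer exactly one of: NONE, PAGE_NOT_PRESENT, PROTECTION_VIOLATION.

Trace:
#0 VA=0xF8781E0E5C4 (r,user):
  lvl0: tbl 0x25, slot 31 ⇒ 0x29007 (P1/RW1/US1/PS0)
  lvl1: tbl 0x29, slot 30 ⇒ 0x2D007 (P1/RW1/US1/PS0)
  lvl2: tbl 0x2D, slot 15 ⇒ 0x31007 (P1/RW1/US1/PS0)
  lvl3: tbl 0x31, slot 14 ⇒ 0x32007 (P1/RW1/US1/PS0)
  ✓ 0x325C4  — 4 lookups
#1 VA=0xE8740E00A8D (r,user):
  lvl0: tbl 0x25, slot 29 ⇒ 0x34007 (P1/RW1/US1/PS0)
  lvl1: tbl 0x34, slot 29 ⇒ 0x38007 (P1/RW1/US1/PS0)
  lvl2: tbl 0x38, slot 7 ⇒ 0x39087 (P1/RW1/US1/PS1)
  ✓ 0x39A8D (huge @L2)  — 3 lookups
#2 VA=0x3870360E570 (w,kernel):
  lvl0: tbl 0x25, slot 7 ⇒ 0x3D007 (P1/RW1/US1/PS0)
  lvl1: tbl 0x3D, slot 28 ⇒ 0x3E007 (P1/RW1/US1/PS0)
  lvl2: tbl 0x3E, slot 27 ⇒ 0x42007 (P1/RW1/US1/PS0)
  lvl3: tbl 0x42, slot 14 ⇒ 0x45007 (P1/RW1/US1/PS0)
  ✓ 0x45570  — 4 lookups
#3 VA=0xF00000009C1 (r,kernel):
  lvl0: tbl 0x25, slot 30 ⇒ 0x2C002 (P0/RW1/US0/PS0)
  ⇒ fault: PAGE_NOT_PRESENT  — 1 lookups

Access #3 fault: PAGE_NOT_PRESENT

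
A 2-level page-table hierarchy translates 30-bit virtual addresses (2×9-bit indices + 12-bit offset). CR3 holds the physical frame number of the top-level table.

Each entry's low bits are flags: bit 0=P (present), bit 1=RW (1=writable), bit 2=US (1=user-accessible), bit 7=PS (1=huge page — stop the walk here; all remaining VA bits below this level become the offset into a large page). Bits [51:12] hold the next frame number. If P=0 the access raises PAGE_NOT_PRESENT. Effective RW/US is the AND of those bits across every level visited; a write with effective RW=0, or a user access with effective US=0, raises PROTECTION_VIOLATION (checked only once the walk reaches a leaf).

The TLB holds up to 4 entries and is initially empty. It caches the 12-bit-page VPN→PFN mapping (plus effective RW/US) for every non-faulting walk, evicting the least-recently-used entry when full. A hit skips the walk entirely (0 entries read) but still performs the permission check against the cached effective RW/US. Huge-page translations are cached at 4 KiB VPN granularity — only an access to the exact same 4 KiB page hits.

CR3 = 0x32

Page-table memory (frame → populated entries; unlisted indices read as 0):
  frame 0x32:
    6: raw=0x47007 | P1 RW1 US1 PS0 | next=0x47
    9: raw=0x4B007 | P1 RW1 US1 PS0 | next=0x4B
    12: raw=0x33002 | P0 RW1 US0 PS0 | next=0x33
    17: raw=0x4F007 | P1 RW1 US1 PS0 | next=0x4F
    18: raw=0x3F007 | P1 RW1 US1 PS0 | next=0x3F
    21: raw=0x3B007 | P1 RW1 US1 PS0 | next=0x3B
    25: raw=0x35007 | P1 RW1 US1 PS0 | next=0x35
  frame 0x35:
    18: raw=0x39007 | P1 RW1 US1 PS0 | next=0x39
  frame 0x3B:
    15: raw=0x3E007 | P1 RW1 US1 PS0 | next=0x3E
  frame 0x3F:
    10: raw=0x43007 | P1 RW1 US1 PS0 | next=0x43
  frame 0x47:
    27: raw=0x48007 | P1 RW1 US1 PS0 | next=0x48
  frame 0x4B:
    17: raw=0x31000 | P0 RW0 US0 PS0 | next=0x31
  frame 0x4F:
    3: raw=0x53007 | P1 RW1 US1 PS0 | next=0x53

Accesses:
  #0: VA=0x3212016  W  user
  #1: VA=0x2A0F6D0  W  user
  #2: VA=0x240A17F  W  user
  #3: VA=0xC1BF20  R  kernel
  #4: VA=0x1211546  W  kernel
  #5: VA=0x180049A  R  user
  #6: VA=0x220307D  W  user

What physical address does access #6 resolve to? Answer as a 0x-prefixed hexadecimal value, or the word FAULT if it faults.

Per-access translation:
#0 VA=0x3212016 (w,user):
  L0: frame=0x32 idx=25 entry=0x35007 [P=1 RW=1 US=1 PS=0]
  L1: frame=0x35 idx=18 entry=0x39007 [P=1 RW=1 US=1 PS=0]
  → PA=0x39016  (2 entries read)
#1 VA=0x2A0F6D0 (w,user):
  L0: frame=0x32 idx=21 entry=0x3B007 [P=1 RW=1 US=1 PS=0]
  L1: frame=0x3B idx=15 entry=0x3E007 [P=1 RW=1 US=1 PS=0]
  → PA=0x3E6D0  (2 entries read)
#2 VA=0x240A17F (w,user):
  L0: frame=0x32 idx=18 entry=0x3F007 [P=1 RW=1 US=1 PS=0]
  L1: frame=0x3F idx=10 entry=0x43007 [P=1 RW=1 US=1 PS=0]
  → PA=0x4317F  (2 entries read)
#3 VA=0xC1BF20 (r,kernel):
  L0: frame=0x32 idx=6 entry=0x47007 [P=1 RW=1 US=1 PS=0]
  L1: frame=0x47 idx=27 entry=0x48007 [P=1 RW=1 US=1 PS=0]
  → PA=0x48F20  (2 entries read)
#4 VA=0x1211546 (w,kernel):
  L0: frame=0x32 idx=9 entry=0x4B007 [P=1 RW=1 US=1 PS=0]
  L1: frame=0x4B idx=17 entry=0x31000 [P=0 RW=0 US=0 PS=0]
  ⇒ fault: PAGE_NOT_PRESENT  — 2 lookups
#5 VA=0x180049A (r,user):
  L0: frame=0x32 idx=12 entry=0x33002 [P=0 RW=1 US=0 PS=0]
  ⇒ fault: PAGE_NOT_PRESENT  — 1 lookups
#6 VA=0x220307D (w,user):
  L0: frame=0x32 idx=17 entry=0x4F007 [P=1 RW=1 US=1 PS=0]
  L1: frame=0x4F idx=3 entry=0x53007 [P=1 RW=1 US=1 PS=0]
  → PA=0x5307D  (2 entries read)

Access #6 PA: 0x5307D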